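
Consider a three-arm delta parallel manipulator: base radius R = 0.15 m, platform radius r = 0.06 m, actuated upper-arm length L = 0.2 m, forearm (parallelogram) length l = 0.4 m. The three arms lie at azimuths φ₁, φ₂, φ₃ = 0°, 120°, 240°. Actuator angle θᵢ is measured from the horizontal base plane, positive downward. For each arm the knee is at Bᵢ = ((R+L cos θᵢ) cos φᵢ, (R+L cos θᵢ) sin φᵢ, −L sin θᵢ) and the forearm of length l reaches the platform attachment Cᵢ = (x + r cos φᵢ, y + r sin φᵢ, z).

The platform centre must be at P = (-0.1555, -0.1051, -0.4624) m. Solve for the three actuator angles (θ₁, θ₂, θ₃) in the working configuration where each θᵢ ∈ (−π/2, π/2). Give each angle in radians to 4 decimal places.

rotate P by −φ1: (-0.1555, -0.1051, -0.4624)
  A cos θ + B sin θ = C:  0.2455·cos θ + -0.4624·sin θ = -0.4128
  γ=atan2(-0.4624,0.2455)=-1.0827;  ψ=arccos(-0.7885)=2.4792;  θ1=γ+ψ≈1.3965
φ2=120.0° → target in arm frame (-0.0133, 0.1872)
  A cos θ + B sin θ = C:  0.1033·cos θ + -0.4624·sin θ = -0.3488
  √(A²+B²)=0.4738;  θ2 = -1.3511+2.3983 ≈ 1.0472
φ3=240.0° → target in arm frame (0.1688, -0.0821)
  A cos θ + B sin θ = C:  -0.0788·cos θ + -0.4624·sin θ = -0.2669
  γ=atan2(-0.4624,-0.0788)=-1.7395;  ψ=arccos(-0.5690)=2.1761;  θ3=γ+ψ≈0.4366

θ₁ = 1.3965, θ₂ = 1.0472, θ₃ = 0.4366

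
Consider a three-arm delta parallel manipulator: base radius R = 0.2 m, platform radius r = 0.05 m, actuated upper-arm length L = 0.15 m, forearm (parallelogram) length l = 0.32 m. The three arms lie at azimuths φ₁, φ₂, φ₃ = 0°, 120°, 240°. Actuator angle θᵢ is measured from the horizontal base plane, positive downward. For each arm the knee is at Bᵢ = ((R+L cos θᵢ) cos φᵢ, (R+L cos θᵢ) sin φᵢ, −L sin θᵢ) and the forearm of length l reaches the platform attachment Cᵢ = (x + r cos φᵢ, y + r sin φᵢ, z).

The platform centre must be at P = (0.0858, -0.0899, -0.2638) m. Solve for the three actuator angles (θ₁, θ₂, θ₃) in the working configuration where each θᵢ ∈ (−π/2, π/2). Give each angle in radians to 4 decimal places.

θ₁ = 0.2620, θ₂ = 1.3966, θ₃ = 0.6112

rotate P by −φ1: (0.0858, -0.0899, -0.2638)
  e−x'=0.0642;  (l²−L²−(e−x')²−y'²−z²)/2L = -0.0063
  √(A²+B²)=0.2715;  θ1 = -1.3321+1.5941 ≈ 0.2620
rotate P by −φ2: (-0.1208, -0.0294, -0.2638)
  A=0.2708, B=-0.2638, C=(l²−L²−A²−y'²−z²)/(2L)=-0.2129
  √(A²+B²)=0.3780;  θ2 = -0.7724+2.1689 ≈ 1.3966
rotate P by −φ3: (0.0350, 0.1193, -0.2638)
  A cos θ + B sin θ = C:  0.1150·cos θ + -0.2638·sin θ = -0.0572
  θ3 = atan2(B,A) + arccos(C/0.2878) = 0.6112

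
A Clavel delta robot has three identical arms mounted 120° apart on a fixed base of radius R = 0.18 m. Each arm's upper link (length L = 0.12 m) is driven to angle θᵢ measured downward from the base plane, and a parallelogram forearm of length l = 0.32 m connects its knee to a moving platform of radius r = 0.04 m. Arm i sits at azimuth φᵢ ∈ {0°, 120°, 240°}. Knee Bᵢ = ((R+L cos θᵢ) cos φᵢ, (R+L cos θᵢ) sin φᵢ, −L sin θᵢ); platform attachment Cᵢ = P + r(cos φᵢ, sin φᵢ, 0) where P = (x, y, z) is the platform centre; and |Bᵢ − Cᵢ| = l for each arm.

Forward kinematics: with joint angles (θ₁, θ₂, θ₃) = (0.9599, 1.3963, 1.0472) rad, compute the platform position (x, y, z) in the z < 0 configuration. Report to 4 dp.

φ1=0.0°: virtual centre (0.2088, 0.0000, -0.0983), radius l
φ2=120.0°: virtual centre (-0.0804, 0.1393, -0.1182), radius l
S3 = (0.2000·cos240.0°, 0.2000·sin240.0°, -0.1039) = (-0.1000, -0.1732, -0.1039)
eliminate P² terms by subtracting sphere 1 from 2 and 3
[-0.5785 0.2786 -0.0398]·P = -0.0134;  [-0.6177 -0.3464 -0.0113]·P = -0.0025
Cramer: x(z) = 0.0143-0.0454z;  y(z) = -0.0184+0.0485z
into |P−S₁|² = l²: 1.0044z² + 0.2125z + -0.0546 = 0;  Δ = 0.2644;  z = -0.3617 or 0.1502 → z<0 root = -0.3617
x = 0.0308, y = -0.0360

(0.0308, -0.0360, -0.3617)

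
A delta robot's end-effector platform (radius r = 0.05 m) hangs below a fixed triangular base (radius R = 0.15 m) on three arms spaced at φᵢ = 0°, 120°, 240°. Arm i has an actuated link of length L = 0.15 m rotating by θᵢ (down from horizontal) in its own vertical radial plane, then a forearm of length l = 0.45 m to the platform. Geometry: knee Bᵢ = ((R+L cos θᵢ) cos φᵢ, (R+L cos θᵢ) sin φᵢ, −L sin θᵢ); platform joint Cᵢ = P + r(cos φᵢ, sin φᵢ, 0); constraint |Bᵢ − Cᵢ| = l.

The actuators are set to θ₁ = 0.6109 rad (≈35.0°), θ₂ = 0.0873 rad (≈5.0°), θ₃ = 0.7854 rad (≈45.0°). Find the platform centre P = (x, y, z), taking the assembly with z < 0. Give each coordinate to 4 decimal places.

(-0.0298, 0.1133, -0.4408)

φ1=0.0°: virtual centre (0.2229, 0.0000, -0.0860), radius l
centre 2 = (0.2494·cos120.0°, 0.2494·sin120.0°, -0.0131) = (-0.1247, 0.2160, -0.0131)
arm 3 at φ=240.0°: (R−r)+L cos θ3 = 0.2061;  centre 3 = (-0.1030, -0.1785, -0.1061)
subtract pairs → two planes through P
[-0.6952 0.4320 0.1459]·P = 0.0053;  [-0.6518 -0.3569 -0.0401]·P = -0.0034
det = 0.5297;  x = -0.0008+0.0657z,  y = 0.0109+-0.2321z
quadratic in z: (1.0582)z²+(0.1376)z+(-0.1449)=0, √Δ=0.7952 → z ∈ {-0.4408, 0.3107}; z = -0.4408 (taking z<0)
x = -0.0298, y = 0.1133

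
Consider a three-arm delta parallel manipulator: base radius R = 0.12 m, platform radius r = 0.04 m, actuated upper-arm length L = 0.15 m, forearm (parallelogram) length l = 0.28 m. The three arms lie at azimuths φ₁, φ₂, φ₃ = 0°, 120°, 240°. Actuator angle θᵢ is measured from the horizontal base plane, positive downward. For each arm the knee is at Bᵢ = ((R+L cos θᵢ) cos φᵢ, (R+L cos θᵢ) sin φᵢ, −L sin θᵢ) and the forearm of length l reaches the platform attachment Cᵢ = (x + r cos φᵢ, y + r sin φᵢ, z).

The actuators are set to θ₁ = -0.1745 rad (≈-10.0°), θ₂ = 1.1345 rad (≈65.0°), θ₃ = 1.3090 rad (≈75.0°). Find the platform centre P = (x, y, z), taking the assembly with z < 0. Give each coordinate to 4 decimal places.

arm 1 at φ=0.0°: ρ1 = 0.2277;  centre 1 = (0.2277, 0.0000, 0.0260)
arm 2 at φ=120.0°: ρ2 = 0.1434;  centre 2 = (-0.0717, 0.1242, -0.1359)
arm 3 at φ=240.0°: ρ3 = 0.1188;  centre 3 = (-0.0594, -0.1029, -0.1449)
|centre ₂|²−|centre ₁|² = -0.0135;  |centre ₃|²−|centre ₁|² = -0.0174
plane₁₂: -0.5988x+0.2484y+-0.3240z = -0.0135
det = 0.2659;  x = 0.0267+-0.5701z,  y = 0.0101+-0.0702z
into |P−centre ₁|² = l²: 1.3300z² + 0.1757z + -0.0372 = 0;  Δ = 0.2289;  z = -0.2459 or 0.1138 → z<0 root = -0.2459
x = 0.1669, y = 0.0274

(0.1669, 0.0274, -0.2459)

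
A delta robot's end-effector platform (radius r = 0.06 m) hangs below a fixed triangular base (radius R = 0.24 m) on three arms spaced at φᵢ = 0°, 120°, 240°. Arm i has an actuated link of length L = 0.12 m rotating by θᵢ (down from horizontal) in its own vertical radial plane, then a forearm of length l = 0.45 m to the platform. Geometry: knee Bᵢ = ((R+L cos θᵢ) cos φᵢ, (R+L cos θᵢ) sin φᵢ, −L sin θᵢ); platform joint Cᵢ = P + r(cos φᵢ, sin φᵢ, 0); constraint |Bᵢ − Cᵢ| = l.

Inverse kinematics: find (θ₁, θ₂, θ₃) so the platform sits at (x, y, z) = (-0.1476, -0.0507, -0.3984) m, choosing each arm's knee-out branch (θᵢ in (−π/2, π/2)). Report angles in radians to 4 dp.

θ₁ = 1.3963, θ₂ = 0.5237, θ₃ = -0.0005

rotate P by −φ1: (-0.1476, -0.0507, -0.3984)
  A cos θ + B sin θ = C:  0.3276·cos θ + -0.3984·sin θ = -0.3355
  θ1 = atan2(B,A) + arccos(C/0.5158) = 1.3963
arm 2 (φ=120.0°): x'=0.0299, y'=0.1532
  A cos θ + B sin θ = C:  0.1501·cos θ + -0.3984·sin θ = -0.0692
  γ=atan2(-0.3984,0.1501)=-1.2105;  ψ=arccos(-0.1626)=1.7342;  θ2=γ+ψ≈0.5237
rotate P by −φ3: (0.1177, -0.1025, -0.3984)
  A=0.0623, B=-0.3984, C=(l²−L²−A²−y'²−z²)/(2L)=0.0625
  θ3 = atan2(B,A) + arccos(C/0.4032) = -0.0005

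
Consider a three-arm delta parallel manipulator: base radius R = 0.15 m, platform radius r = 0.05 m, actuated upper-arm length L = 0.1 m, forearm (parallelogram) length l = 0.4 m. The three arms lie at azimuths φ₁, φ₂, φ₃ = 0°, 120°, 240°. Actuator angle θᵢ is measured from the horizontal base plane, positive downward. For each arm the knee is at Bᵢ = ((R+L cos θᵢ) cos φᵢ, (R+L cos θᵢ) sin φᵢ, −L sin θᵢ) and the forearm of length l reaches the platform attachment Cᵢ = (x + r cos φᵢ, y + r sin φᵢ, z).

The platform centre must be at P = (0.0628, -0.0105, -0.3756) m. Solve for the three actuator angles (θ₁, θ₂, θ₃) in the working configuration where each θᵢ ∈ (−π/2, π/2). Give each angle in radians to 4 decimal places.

rotate P by −φ1: (0.0628, -0.0105, -0.3756)
  A cos θ + B sin θ = C:  0.0372·cos θ + -0.3756·sin θ = 0.0372
  √(A²+B²)=0.3774;  θ1 = -1.4721+1.4722 ≈ 0.0001
arm 2 (φ=120.0°): x'=-0.0405, y'=-0.0491
  e−x'=0.1405;  (l²−L²−(e−x')²−y'²−z²)/2L = -0.0661
  √(A²+B²)=0.4010;  θ2 = -1.2129+1.7365 ≈ 0.5236
arm 3 (φ=240.0°): x'=-0.0223, y'=0.0596
  A=0.1223, B=-0.3756, C=(l²−L²−A²−y'²−z²)/(2L)=-0.0480
  γ=atan2(-0.3756,0.1223)=-1.2560;  ψ=arccos(-0.1214)=1.6925;  θ3=γ+ψ≈0.4365

θ₁ = 0.0001, θ₂ = 0.5236, θ₃ = 0.4365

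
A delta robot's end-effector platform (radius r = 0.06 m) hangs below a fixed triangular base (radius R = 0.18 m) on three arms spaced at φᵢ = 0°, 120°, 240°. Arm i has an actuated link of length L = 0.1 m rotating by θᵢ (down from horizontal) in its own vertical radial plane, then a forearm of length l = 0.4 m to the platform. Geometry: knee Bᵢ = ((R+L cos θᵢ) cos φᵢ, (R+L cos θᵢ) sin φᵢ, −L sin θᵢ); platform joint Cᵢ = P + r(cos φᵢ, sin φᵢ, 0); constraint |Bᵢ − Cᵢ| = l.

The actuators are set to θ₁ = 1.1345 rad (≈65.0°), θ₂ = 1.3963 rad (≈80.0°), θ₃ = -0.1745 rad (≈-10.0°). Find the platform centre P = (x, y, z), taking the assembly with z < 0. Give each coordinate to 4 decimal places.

(-0.0598, -0.1662, -0.3789)

φ1=0.0°: virtual centre (0.1623, 0.0000, -0.0906), radius l
arm 2 at φ=120.0°: (R−r)+L cos θ2 = 0.1374;  S2 = (-0.0687, 0.1190, -0.0985)
arm 3 at φ=240.0°: (R−r)+L cos θ3 = 0.2185;  S3 = (-0.1092, -0.1892, 0.0174)
|S₂|²−|S₁|² = -0.0060;  |S₃|²−|S₁|² = 0.0135
[-0.4619 0.2379 -0.0157]·P = -0.0060;  [-0.5430 -0.3784 0.2160]·P = 0.0135
Cramer: x(z) = -0.0031+0.1495z;  y(z) = -0.0312+0.3562z
quadratic in z: (1.1493)z²+(0.1096)z+(-0.1235)=0, √Δ=0.7613 → z ∈ {-0.3789, 0.2835}; z = -0.3789 (taking z<0)
x = -0.0598, y = -0.1662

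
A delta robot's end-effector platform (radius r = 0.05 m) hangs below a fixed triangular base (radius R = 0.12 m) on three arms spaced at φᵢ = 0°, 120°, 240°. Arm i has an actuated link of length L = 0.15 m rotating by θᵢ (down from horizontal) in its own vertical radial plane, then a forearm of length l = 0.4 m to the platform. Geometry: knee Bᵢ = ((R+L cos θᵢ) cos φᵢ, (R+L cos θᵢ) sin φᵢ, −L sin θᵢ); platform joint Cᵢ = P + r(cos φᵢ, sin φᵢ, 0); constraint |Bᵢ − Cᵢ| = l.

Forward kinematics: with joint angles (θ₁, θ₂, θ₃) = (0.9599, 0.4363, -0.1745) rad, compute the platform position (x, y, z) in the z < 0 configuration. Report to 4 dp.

φ1=0.0°: virtual centre (0.1560, 0.0000, -0.1229), radius l
centre 2 = (0.2059·cos120.0°, 0.2059·sin120.0°, -0.0634) = (-0.1030, 0.1784, -0.0634)
arm 3 at φ=240.0°: ρ3 = 0.2177;  centre 3 = (-0.1089, -0.1886, 0.0260)
|centre ₂|²−|centre ₁|² = 0.0070;  |centre ₃|²−|centre ₁|² = 0.0086
linear system: -0.5180x+0.3567y = 0.0070−0.1190z; -0.5298x+-0.3771y = 0.0086−0.2978z
det = 0.3843;  x = -0.0149+0.3931z,  y = -0.0020+0.2374z
sphere 1 gives Az²+Bz+C=0 with A=1.2109, B=0.1104, C=-0.1157;  B²−4AC=0.5726;  roots -0.3580, 0.2668;  negative root z = -0.3580
x = -0.1556, y = -0.0870

(-0.1556, -0.0870, -0.3580)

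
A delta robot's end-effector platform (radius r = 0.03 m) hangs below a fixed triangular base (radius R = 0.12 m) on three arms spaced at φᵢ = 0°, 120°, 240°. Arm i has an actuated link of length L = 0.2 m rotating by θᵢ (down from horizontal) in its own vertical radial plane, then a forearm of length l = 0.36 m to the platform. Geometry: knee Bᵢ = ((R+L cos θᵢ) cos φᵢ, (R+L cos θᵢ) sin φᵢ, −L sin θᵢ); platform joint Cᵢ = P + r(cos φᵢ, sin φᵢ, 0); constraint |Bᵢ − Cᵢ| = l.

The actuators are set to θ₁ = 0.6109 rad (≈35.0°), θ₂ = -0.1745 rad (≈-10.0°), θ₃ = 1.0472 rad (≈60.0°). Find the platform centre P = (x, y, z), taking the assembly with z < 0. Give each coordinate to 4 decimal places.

O1 = (0.2538·cos0.0°, 0.2538·sin0.0°, -0.1147) = (0.2538, 0.0000, -0.1147)
O2 = (0.2870·cos120.0°, 0.2870·sin120.0°, 0.0347) = (-0.1435, 0.2485, 0.0347)
O3 = (0.1900·cos240.0°, 0.1900·sin240.0°, -0.1732) = (-0.0950, -0.1645, -0.1732)
|O₂|²−|O₁|² = 0.0060;  |O₃|²−|O₁|² = -0.0115
[-0.7946 0.4970 0.2989]·P = 0.0060;  [-0.6977 -0.3291 -0.1170]·P = -0.0115
det = 0.6083;  x = 0.0062+0.0661z,  y = 0.0218+-0.4956z
quadratic in z: (1.2500)z²+(0.1750)z+(-0.0546)=0, √Δ=0.5511 → z ∈ {-0.2905, 0.1504}; z = -0.2905 (taking z<0)
x = -0.0130, y = 0.1658

(-0.0130, 0.1658, -0.2905)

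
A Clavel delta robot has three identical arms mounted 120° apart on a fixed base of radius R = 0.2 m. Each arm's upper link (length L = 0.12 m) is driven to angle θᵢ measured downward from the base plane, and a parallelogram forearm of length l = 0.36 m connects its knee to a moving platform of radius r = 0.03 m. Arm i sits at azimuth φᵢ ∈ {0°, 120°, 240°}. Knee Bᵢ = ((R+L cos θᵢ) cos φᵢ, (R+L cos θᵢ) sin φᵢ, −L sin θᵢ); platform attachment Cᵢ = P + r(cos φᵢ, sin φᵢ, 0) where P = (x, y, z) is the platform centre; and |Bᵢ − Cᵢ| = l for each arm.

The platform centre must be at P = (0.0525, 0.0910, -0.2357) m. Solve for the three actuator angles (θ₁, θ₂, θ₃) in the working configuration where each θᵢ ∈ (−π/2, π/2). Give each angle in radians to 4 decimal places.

rotate P by −φ1: (0.0525, 0.0910, -0.2357)
  e−x'=0.1175;  (l²−L²−(e−x')²−y'²−z²)/2L = 0.1565
  γ=atan2(-0.2357,0.1175)=-1.1083;  ψ=arccos(0.5942)=0.9345;  θ1=γ+ψ≈-0.1738
rotate P by −φ2: (0.0526, -0.0910, -0.2357)
  A cos θ + B sin θ = C:  0.1174·cos θ + -0.2357·sin θ = 0.1566
  √(A²+B²)=0.2633;  θ2 = -1.1085+0.9341 ≈ -0.1745
φ3=240.0° → target in arm frame (-0.1051, 0.0000)
  e−x'=0.2751;  (l²−L²−(e−x')²−y'²−z²)/2L = -0.0667
  √(A²+B²)=0.3622;  θ3 = -0.7085+1.7560 ≈ 1.0475

θ₁ = -0.1738, θ₂ = -0.1745, θ₃ = 1.0475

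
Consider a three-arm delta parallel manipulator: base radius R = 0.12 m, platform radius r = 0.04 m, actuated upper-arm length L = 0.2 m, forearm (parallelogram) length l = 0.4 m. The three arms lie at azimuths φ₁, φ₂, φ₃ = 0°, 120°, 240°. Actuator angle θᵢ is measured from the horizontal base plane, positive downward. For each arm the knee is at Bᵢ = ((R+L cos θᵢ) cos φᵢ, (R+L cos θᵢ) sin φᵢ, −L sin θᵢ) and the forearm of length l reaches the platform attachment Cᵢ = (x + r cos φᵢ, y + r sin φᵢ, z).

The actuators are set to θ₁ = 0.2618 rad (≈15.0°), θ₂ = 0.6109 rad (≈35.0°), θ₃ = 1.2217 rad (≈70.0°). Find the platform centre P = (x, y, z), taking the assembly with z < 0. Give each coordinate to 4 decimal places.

S1 = (0.2732·cos0.0°, 0.2732·sin0.0°, -0.0518) = (0.2732, 0.0000, -0.0518)
arm 2 at φ=120.0°: (R−r)+L cos θ2 = 0.2438;  S2 = (-0.1219, 0.2112, -0.1147)
arm 3 at φ=240.0°: (R−r)+L cos θ3 = 0.1484;  S3 = (-0.0742, -0.1285, -0.1879)
|S₂|²−|S₁|² = -0.0047;  |S₃|²−|S₁|² = -0.0200
plane₁₂: -0.7902x+0.4223y+-0.1259z = -0.0047
Cramer: x(z) = 0.0194-0.2968z;  y(z) = 0.0252-0.2572z
into |P−S₁|² = l²: 1.1543z² + 0.2412z + -0.0923 = 0;  Δ = 0.4843;  z = -0.4059 or 0.1970 → z<0 root = -0.4059
x = 0.1399, y = 0.1296

(0.1399, 0.1296, -0.4059)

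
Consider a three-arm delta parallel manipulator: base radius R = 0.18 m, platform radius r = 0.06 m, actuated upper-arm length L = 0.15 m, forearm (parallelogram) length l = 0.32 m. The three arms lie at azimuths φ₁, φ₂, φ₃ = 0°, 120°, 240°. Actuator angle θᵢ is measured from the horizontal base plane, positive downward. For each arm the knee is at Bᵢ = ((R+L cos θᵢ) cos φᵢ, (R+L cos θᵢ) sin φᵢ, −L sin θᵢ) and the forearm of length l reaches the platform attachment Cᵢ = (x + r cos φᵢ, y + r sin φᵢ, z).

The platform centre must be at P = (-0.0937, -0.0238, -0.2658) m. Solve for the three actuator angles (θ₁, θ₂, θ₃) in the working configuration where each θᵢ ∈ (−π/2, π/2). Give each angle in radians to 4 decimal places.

arm 1 (φ=0.0°): x'=-0.0937, y'=-0.0238
  A=0.2137, B=-0.2658, C=(l²−L²−A²−y'²−z²)/(2L)=-0.1233
  γ=atan2(-0.2658,0.2137)=-0.8936;  ψ=arccos(-0.3615)=1.9406;  θ1=γ+ψ≈1.0470
arm 2 (φ=120.0°): x'=0.0262, y'=0.0930
  e−x'=0.0938;  (l²−L²−(e−x')²−y'²−z²)/2L = -0.0273
  θ2 = atan2(B,A) + arccos(C/0.2819) = 0.4362
rotate P by −φ3: (0.0675, -0.0692, -0.2658)
  A=0.0525, B=-0.2658, C=(l²−L²−A²−y'²−z²)/(2L)=0.0056
  √(A²+B²)=0.2709;  θ3 = -1.3756+1.5499 ≈ 0.1743

θ₁ = 1.0470, θ₂ = 0.4362, θ₃ = 0.1743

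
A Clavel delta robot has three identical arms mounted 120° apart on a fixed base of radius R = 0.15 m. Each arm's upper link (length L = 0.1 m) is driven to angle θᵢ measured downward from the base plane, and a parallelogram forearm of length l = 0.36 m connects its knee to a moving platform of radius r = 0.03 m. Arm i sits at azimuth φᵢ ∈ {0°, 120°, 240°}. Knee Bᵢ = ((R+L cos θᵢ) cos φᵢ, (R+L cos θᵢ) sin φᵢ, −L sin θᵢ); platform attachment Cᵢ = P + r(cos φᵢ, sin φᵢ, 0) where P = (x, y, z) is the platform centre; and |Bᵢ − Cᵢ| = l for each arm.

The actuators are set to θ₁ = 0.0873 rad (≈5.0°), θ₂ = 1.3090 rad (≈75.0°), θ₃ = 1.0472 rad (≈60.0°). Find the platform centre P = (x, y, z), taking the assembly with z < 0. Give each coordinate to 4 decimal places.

(0.1242, -0.0290, -0.3546)

φ1=0.0°: virtual centre (0.2196, 0.0000, -0.0087), radius l
φ2=120.0°: virtual centre (-0.0729, 0.1263, -0.0966), radius l
O3 = (0.1700·cos240.0°, 0.1700·sin240.0°, -0.0866) = (-0.0850, -0.1472, -0.0866)
subtract pairs → two planes through P
[-0.5851 0.2527 -0.1757]·P = -0.0177;  [-0.6092 -0.2944 -0.1558]·P = -0.0119
det = 0.3262;  x = 0.0252+-0.2793z,  y = -0.0117+0.0488z
sphere 1 gives Az²+Bz+C=0 with A=1.0804, B=0.1249, C=-0.0916;  B²−4AC=0.4114;  roots -0.3546, 0.2390;  negative root z = -0.3546
x = 0.1242, y = -0.0290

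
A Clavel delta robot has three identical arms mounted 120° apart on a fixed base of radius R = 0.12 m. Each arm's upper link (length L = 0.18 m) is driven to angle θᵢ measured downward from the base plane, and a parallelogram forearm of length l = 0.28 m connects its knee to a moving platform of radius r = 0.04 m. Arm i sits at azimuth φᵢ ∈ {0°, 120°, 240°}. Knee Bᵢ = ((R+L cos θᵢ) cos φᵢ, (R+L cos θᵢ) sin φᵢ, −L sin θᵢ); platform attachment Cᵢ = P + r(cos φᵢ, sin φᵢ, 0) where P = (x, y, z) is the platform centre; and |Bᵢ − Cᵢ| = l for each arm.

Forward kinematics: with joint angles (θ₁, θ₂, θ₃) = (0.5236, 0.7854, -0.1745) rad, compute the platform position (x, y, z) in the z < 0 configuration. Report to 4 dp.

(-0.0159, -0.0807, -0.1821)

φ1=0.0°: virtual centre (0.2359, 0.0000, -0.0900), radius l
centre 2 = (0.2073·cos120.0°, 0.2073·sin120.0°, -0.1273) = (-0.1036, 0.1795, -0.1273)
centre 3 = (0.2573·cos240.0°, 0.2573·sin240.0°, 0.0313) = (-0.1286, -0.2228, 0.0313)
subtract pairs → two planes through P
linear system: -0.6790x+0.3590y = -0.0046−-0.0746z; -0.7290x+-0.4456y = 0.0034−0.2425z
det = 0.5643;  x = 0.0014+0.0954z,  y = -0.0100+0.3881z
sphere 1 gives Az²+Bz+C=0 with A=1.1597, B=0.1275, C=-0.0152;  B²−4AC=0.0869;  roots -0.1821, 0.0721;  negative root z = -0.1821
x = -0.0159, y = -0.0807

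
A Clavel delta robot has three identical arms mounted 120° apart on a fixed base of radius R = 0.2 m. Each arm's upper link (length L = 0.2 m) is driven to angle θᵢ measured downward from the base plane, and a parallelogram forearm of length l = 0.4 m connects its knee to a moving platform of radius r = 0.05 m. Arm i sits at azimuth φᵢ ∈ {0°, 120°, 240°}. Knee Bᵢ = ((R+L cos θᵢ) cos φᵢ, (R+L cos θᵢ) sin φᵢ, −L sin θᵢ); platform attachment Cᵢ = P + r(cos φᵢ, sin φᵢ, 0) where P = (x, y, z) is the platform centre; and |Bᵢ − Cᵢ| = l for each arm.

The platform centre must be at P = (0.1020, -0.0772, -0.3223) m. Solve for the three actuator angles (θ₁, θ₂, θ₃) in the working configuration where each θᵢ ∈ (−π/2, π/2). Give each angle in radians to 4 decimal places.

θ₁ = 0.0875, θ₂ = 1.0473, θ₃ = 0.5235

arm 1 (φ=0.0°): x'=0.1020, y'=-0.0772
  A=0.0480, B=-0.3223, C=(l²−L²−A²−y'²−z²)/(2L)=0.0196
  γ=atan2(-0.3223,0.0480)=-1.4230;  ψ=arccos(0.0603)=1.5105;  θ1=γ+ψ≈0.0875
φ2=120.0° → target in arm frame (-0.1179, -0.0497)
  A=0.2679, B=-0.3223, C=(l²−L²−A²−y'²−z²)/(2L)=-0.1452
  √(A²+B²)=0.4191;  θ2 = -0.8774+1.9247 ≈ 1.0473
rotate P by −φ3: (0.0159, 0.1269, -0.3223)
  A cos θ + B sin θ = C:  0.1341·cos θ + -0.3223·sin θ = -0.0450
  γ=atan2(-0.3223,0.1341)=-1.1764;  ψ=arccos(-0.1288)=1.6999;  θ3=γ+ψ≈0.5235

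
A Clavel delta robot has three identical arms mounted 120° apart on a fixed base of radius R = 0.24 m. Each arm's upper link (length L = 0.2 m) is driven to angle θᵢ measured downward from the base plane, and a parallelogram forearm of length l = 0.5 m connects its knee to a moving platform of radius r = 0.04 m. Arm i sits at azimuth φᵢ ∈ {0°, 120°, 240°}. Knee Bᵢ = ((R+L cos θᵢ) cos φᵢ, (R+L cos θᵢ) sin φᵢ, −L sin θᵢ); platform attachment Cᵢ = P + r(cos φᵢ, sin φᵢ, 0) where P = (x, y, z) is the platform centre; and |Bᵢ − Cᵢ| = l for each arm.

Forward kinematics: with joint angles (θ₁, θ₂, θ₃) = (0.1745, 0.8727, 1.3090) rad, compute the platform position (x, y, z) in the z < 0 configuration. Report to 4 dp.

φ1=0.0°: virtual centre (0.3970, 0.0000, -0.0347), radius l
arm 2 at φ=120.0°: e+L cos θ2 = 0.3286;  centre 2 = (-0.1643, 0.2845, -0.1532)
centre 3 = (0.2518·cos240.0°, 0.2518·sin240.0°, -0.1932) = (-0.1259, -0.2180, -0.1932)
subtract pairs → two planes through P
plane₁₂: -1.1225x+0.5691y+-0.2370z = -0.0274
Cramer: x(z) = 0.0415-0.2616z;  y(z) = 0.0337-0.0995z
sphere 1 gives Az²+Bz+C=0 with A=1.0783, B=0.2487, C=-0.1213;  B²−4AC=0.5850;  roots -0.4700, 0.2393;  negative root z = -0.4700
x = 0.1644, y = 0.0805

(0.1644, 0.0805, -0.4700)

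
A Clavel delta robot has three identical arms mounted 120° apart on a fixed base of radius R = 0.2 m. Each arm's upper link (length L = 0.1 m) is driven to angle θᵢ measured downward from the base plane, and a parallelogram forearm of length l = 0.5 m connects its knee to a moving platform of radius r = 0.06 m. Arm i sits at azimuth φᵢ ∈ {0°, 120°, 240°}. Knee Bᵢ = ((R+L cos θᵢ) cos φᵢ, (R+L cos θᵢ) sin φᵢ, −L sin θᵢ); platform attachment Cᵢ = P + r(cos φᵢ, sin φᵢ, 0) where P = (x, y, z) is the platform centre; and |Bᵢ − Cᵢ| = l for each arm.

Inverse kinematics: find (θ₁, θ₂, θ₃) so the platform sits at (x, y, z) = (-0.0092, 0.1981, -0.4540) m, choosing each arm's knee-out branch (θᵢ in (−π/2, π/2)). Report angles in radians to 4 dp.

θ₁ = 0.6107, θ₂ = -0.3493, θ₃ = 1.3087

arm 1 (φ=0.0°): x'=-0.0092, y'=0.1981
  A=0.1492, B=-0.4540, C=(l²−L²−A²−y'²−z²)/(2L)=-0.1381
  γ=atan2(-0.4540,0.1492)=-1.2533;  ψ=arccos(-0.2890)=1.8640;  θ1=γ+ψ≈0.6107
rotate P by −φ2: (0.1762, -0.0911, -0.4540)
  A=-0.0362, B=-0.4540, C=(l²−L²−A²−y'²−z²)/(2L)=0.1214
  θ2 = atan2(B,A) + arccos(C/0.4554) = -0.3493
rotate P by −φ3: (-0.1670, -0.1070, -0.4540)
  e−x'=0.3070;  (l²−L²−(e−x')²−y'²−z²)/2L = -0.3590
  γ=atan2(-0.4540,0.3070)=-0.9763;  ψ=arccos(-0.6550)=2.2850;  θ3=γ+ψ≈1.3087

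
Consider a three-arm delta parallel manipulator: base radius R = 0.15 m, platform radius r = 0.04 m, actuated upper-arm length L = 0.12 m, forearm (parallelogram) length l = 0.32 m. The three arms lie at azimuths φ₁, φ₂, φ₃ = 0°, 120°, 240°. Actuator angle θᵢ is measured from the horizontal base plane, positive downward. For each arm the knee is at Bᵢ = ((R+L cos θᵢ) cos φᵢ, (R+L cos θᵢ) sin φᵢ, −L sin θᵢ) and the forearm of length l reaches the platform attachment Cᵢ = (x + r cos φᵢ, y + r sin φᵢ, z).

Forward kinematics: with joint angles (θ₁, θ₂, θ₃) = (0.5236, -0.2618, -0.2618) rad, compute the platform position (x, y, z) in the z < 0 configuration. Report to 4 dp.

(-0.0646, 0.0000, -0.2175)

arm 1 at φ=0.0°: e+L cos θ1 = 0.2139;  centre 1 = (0.2139, 0.0000, -0.0600)
centre 2 = (0.2259·cos120.0°, 0.2259·sin120.0°, 0.0311) = (-0.1130, 0.1956, 0.0311)
φ3=240.0°: virtual centre (-0.1130, -0.1956, 0.0311), radius l
eliminate P² terms by subtracting sphere 1 from 2 and 3
linear system: -0.6538x+0.3913y = 0.0026−0.1821z; -0.6538x+-0.3913y = 0.0026−0.1821z
det = 0.5116;  x = -0.0040+0.2786z,  y = 0.0000+0.0000z
sphere 1 gives Az²+Bz+C=0 with A=1.0776, B=-0.0014, C=-0.0513;  B²−4AC=0.2211;  roots -0.2175, 0.2188;  negative root z = -0.2175
x = -0.0646, y = 0.0000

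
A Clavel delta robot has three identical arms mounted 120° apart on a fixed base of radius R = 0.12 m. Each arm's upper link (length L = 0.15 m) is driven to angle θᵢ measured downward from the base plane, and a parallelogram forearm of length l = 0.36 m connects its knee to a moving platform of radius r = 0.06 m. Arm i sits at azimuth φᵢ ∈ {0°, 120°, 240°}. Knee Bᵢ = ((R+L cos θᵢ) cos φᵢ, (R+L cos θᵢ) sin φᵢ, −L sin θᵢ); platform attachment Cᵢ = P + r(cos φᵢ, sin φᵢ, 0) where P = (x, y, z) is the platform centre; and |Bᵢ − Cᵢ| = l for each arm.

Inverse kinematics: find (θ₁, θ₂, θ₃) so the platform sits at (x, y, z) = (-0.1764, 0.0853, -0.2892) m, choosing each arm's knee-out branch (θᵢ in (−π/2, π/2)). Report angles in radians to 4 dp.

rotate P by −φ1: (-0.1764, 0.0853, -0.2892)
  A cos θ + B sin θ = C:  0.2364·cos θ + -0.2892·sin θ = -0.1323
  γ=atan2(-0.2892,0.2364)=-0.8855;  ψ=arccos(-0.3543)=1.9329;  θ1=γ+ψ≈1.0474
arm 2 (φ=120.0°): x'=0.1621, y'=0.1101
  A=-0.1021, B=-0.2892, C=(l²−L²−A²−y'²−z²)/(2L)=0.0031
  θ2 = atan2(B,A) + arccos(C/0.3067) = -0.3493
arm 3 (φ=240.0°): x'=0.0143, y'=-0.1954
  A cos θ + B sin θ = C:  0.0457·cos θ + -0.2892·sin θ = -0.0560
  θ3 = atan2(B,A) + arccos(C/0.2928) = 0.3492

θ₁ = 1.0474, θ₂ = -0.3493, θ₃ = 0.3492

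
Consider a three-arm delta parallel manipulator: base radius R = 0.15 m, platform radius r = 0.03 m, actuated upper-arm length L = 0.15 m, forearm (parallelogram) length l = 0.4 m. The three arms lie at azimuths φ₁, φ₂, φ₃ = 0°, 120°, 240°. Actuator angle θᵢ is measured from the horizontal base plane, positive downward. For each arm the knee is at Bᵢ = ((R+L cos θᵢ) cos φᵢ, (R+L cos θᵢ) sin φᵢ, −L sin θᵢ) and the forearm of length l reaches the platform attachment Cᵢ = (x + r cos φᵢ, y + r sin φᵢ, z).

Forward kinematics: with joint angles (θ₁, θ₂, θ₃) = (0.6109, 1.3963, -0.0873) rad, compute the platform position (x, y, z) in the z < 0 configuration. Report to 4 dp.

(0.0244, -0.2029, -0.3527)

φ1=0.0°: virtual centre (0.2429, 0.0000, -0.0860), radius l
arm 2 at φ=120.0°: ρ2 = 0.1460;  O2 = (-0.0730, 0.1265, -0.1477)
arm 3 at φ=240.0°: ρ3 = 0.2694;  O3 = (-0.1347, -0.2333, 0.0131)
|O₂|²−|O₁|² = -0.0232;  |O₃|²−|O₁|² = 0.0064
[-0.6318 0.2530 -0.1234]·P = -0.0232;  [-0.7552 -0.4667 0.1982]·P = 0.0064
det = 0.4859;  x = 0.0190+-0.0153z,  y = -0.0444+0.4495z
quadratic in z: (1.2023)z²+(0.1390)z+(-0.1005)=0, √Δ=0.7090 → z ∈ {-0.3527, 0.2370}; z = -0.3527 (taking z<0)
x = 0.0244, y = -0.2029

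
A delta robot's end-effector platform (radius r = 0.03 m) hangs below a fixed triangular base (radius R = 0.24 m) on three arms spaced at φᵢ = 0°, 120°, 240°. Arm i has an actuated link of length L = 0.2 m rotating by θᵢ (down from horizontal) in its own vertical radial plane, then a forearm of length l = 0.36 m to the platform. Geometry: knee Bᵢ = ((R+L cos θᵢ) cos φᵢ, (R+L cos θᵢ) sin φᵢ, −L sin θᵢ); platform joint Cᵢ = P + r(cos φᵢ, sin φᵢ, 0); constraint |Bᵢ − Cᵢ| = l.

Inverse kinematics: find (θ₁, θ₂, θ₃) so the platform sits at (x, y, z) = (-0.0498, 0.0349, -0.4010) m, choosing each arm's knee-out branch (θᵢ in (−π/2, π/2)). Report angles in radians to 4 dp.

θ₁ = 1.3962, θ₂ = 0.9598, θ₃ = 1.2215

φ1=0.0° → target in arm frame (-0.0498, 0.0349)
  A cos θ + B sin θ = C:  0.2598·cos θ + -0.4010·sin θ = -0.3498
  √(A²+B²)=0.4778;  θ1 = -0.9959+2.3922 ≈ 1.3962
φ2=120.0° → target in arm frame (0.0551, 0.0257)
  A=0.1549, B=-0.4010, C=(l²−L²−A²−y'²−z²)/(2L)=-0.2396
  γ=atan2(-0.4010,0.1549)=-1.2022;  ψ=arccos(-0.5574)=2.1621;  θ2=γ+ψ≈0.9598
φ3=240.0° → target in arm frame (-0.0053, -0.0606)
  A=0.2153, B=-0.4010, C=(l²−L²−A²−y'²−z²)/(2L)=-0.3031
  θ3 = atan2(B,A) + arccos(C/0.4552) = 1.2215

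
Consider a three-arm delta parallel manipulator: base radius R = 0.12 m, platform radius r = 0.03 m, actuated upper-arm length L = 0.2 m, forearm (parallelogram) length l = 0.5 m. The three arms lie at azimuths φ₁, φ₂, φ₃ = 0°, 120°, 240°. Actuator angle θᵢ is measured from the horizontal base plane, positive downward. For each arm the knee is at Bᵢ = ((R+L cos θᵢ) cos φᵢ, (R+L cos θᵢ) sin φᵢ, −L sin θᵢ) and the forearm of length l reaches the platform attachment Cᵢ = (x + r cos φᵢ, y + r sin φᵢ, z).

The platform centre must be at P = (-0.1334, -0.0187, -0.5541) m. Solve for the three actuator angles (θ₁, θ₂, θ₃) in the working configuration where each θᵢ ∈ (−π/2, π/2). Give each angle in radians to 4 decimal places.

θ₁ = 1.0473, θ₂ = 0.6108, θ₃ = 0.5236

rotate P by −φ1: (-0.1334, -0.0187, -0.5541)
  A cos θ + B sin θ = C:  0.2234·cos θ + -0.5541·sin θ = -0.3682
  θ1 = atan2(B,A) + arccos(C/0.5974) = 1.0473
arm 2 (φ=120.0°): x'=0.0505, y'=0.1249
  A=0.0395, B=-0.5541, C=(l²−L²−A²−y'²−z²)/(2L)=-0.2855
  γ=atan2(-0.5541,0.0395)=-1.4996;  ψ=arccos(-0.5139)=2.1105;  θ2=γ+ψ≈0.6108
rotate P by −φ3: (0.0829, -0.1062, -0.5541)
  e−x'=0.0071;  (l²−L²−(e−x')²−y'²−z²)/2L = -0.2709
  √(A²+B²)=0.5541;  θ3 = -1.5580+2.0815 ≈ 0.5236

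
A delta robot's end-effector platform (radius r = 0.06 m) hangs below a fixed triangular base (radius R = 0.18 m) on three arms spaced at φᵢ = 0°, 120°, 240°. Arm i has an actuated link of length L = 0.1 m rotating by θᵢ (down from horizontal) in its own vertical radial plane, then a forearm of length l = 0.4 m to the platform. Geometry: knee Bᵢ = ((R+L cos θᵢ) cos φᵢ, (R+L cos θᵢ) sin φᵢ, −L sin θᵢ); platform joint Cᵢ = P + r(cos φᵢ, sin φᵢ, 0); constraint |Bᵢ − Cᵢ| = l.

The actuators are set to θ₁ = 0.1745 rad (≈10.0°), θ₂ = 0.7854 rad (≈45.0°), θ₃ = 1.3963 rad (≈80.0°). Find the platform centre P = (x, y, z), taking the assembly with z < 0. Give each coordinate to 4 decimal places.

(0.1162, 0.0723, -0.3972)

arm 1 at φ=0.0°: (R−r)+L cos θ1 = 0.2185;  S1 = (0.2185, 0.0000, -0.0174)
arm 2 at φ=120.0°: (R−r)+L cos θ2 = 0.1907;  S2 = (-0.0954, 0.1652, -0.0707)
S3 = (0.1374·cos240.0°, 0.1374·sin240.0°, -0.0985) = (-0.0687, -0.1190, -0.0985)
|S₂|²−|S₁|² = -0.0067;  |S₃|²−|S₁|² = -0.0195
linear system: -0.6277x+0.3303y = -0.0067−-0.1067z; -0.5743x+-0.2379y = -0.0195−-0.1622z
det = 0.3390;  x = 0.0236+-0.2329z,  y = 0.0248+-0.1196z
quadratic in z: (1.0686)z²+(0.1196)z+(-0.1211)=0, √Δ=0.7294 → z ∈ {-0.3972, 0.2853}; z = -0.3972 (taking z<0)
x = 0.1162, y = 0.0723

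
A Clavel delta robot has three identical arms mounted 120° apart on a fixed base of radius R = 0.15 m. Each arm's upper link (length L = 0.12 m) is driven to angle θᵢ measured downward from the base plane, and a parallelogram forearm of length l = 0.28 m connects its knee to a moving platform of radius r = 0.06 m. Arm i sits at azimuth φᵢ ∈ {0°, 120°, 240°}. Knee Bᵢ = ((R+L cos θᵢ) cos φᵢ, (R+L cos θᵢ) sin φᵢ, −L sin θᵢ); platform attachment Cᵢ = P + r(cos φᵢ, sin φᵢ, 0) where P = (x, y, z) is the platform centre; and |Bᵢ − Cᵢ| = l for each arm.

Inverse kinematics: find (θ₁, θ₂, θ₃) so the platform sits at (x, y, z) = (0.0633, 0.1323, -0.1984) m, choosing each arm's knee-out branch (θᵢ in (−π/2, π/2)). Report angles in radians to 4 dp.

θ₁ = -0.0003, θ₂ = -0.1748, θ₃ = 1.3086

φ1=0.0° → target in arm frame (0.0633, 0.1323)
  A=0.0267, B=-0.1984, C=(l²−L²−A²−y'²−z²)/(2L)=0.0268
  θ1 = atan2(B,A) + arccos(C/0.2002) = -0.0003
rotate P by −φ2: (0.0829, -0.1210, -0.1984)
  A cos θ + B sin θ = C:  0.0071·cos θ + -0.1984·sin θ = 0.0415
  θ2 = atan2(B,A) + arccos(C/0.1985) = -0.1748
φ3=240.0° → target in arm frame (-0.1462, -0.0113)
  A cos θ + B sin θ = C:  0.2362·cos θ + -0.1984·sin θ = -0.1304
  √(A²+B²)=0.3085;  θ3 = -0.6986+2.0072 ≈ 1.3086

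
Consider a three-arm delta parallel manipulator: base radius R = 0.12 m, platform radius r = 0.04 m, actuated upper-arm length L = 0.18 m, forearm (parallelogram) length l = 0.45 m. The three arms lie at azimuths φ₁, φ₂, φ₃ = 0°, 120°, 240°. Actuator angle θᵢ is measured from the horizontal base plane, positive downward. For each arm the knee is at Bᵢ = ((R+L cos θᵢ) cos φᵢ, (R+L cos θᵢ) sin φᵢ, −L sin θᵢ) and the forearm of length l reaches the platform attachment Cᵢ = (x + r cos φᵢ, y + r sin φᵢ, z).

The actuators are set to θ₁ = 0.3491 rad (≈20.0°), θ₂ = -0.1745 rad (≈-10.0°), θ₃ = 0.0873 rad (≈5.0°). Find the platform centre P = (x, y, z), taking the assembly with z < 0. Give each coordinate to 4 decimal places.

(-0.0709, 0.0392, -0.3755)

arm 1 at φ=0.0°: e+L cos θ1 = 0.2491;  S1 = (0.2491, 0.0000, -0.0616)
φ2=120.0°: virtual centre (-0.1286, 0.2228, 0.0313), radius l
arm 3 at φ=240.0°: e+L cos θ3 = 0.2593;  S3 = (-0.1297, -0.2246, -0.0157)
subtract pairs → two planes through P
plane₁₂: -0.7556x+0.4456y+0.1856z = 0.0013
Cramer: x(z) = -0.0019+0.1836z;  y(z) = -0.0004-0.1054z
sphere 1 gives Az²+Bz+C=0 with A=1.0448, B=0.0310, C=-0.1357;  B²−4AC=0.5680;  roots -0.3755, 0.3458;  negative root z = -0.3755
x = -0.0709, y = 0.0392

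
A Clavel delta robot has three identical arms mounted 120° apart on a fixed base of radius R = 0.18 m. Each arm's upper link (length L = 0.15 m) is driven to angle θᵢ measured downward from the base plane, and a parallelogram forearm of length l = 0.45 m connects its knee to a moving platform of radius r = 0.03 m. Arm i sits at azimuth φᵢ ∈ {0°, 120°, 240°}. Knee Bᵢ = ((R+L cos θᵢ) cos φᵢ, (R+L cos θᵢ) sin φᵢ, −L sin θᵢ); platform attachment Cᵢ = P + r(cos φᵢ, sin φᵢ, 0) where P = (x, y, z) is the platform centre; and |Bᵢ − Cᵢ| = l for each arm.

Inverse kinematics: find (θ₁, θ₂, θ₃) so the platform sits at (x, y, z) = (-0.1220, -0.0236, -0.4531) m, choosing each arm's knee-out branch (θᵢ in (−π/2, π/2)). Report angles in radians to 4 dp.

θ₁ = 1.2219, θ₂ = 0.6109, θ₃ = 0.4364

rotate P by −φ1: (-0.1220, -0.0236, -0.4531)
  A=0.2720, B=-0.4531, C=(l²−L²−A²−y'²−z²)/(2L)=-0.3328
  γ=atan2(-0.4531,0.2720)=-1.0301;  ψ=arccos(-0.6297)=2.2520;  θ1=γ+ψ≈1.2219
φ2=120.0° → target in arm frame (0.0406, 0.1175)
  A cos θ + B sin θ = C:  0.1094·cos θ + -0.4531·sin θ = -0.1702
  θ2 = atan2(B,A) + arccos(C/0.4661) = 0.6109
rotate P by −φ3: (0.0814, -0.0939, -0.4531)
  A cos θ + B sin θ = C:  0.0686·cos θ + -0.4531·sin θ = -0.1294
  θ3 = atan2(B,A) + arccos(C/0.4583) = 0.4364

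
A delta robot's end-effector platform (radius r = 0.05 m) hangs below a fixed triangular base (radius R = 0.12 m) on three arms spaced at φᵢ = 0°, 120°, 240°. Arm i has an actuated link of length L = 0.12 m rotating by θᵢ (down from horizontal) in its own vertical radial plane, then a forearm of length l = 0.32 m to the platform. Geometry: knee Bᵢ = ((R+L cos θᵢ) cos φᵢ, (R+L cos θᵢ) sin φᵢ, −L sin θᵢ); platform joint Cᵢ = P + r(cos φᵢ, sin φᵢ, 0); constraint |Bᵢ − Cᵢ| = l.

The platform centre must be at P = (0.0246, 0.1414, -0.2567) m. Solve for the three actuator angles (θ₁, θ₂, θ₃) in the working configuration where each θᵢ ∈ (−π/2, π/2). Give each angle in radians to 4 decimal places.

rotate P by −φ1: (0.0246, 0.1414, -0.2567)
  e−x'=0.0454;  (l²−L²−(e−x')²−y'²−z²)/2L = 0.0002
  θ1 = atan2(B,A) + arccos(C/0.2607) = 0.1743
rotate P by −φ2: (0.1102, -0.0920, -0.2567)
  A cos θ + B sin θ = C:  -0.0402·cos θ + -0.2567·sin θ = 0.0501
  γ=atan2(-0.2567,-0.0402)=-1.7260;  ψ=arccos(0.1929)=1.3767;  θ2=γ+ψ≈-0.3493
rotate P by −φ3: (-0.1348, -0.0494, -0.2567)
  A cos θ + B sin θ = C:  0.2048·cos θ + -0.2567·sin θ = -0.0927
  √(A²+B²)=0.3284;  θ3 = -0.8975+1.8572 ≈ 0.9597

θ₁ = 0.1743, θ₂ = -0.3493, θ₃ = 0.9597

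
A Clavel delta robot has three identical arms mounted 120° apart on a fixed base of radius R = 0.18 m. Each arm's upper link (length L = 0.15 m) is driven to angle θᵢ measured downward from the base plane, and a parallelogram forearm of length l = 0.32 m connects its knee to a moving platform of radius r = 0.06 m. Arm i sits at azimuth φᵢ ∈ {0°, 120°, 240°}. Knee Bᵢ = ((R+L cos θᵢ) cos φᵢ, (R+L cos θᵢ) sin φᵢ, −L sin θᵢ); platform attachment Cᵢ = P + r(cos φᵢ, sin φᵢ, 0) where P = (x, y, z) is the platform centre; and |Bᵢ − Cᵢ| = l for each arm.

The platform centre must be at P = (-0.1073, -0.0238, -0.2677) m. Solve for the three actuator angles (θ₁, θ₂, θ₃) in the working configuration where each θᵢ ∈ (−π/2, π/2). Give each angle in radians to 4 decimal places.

rotate P by −φ1: (-0.1073, -0.0238, -0.2677)
  e−x'=0.2273;  (l²−L²−(e−x')²−y'²−z²)/2L = -0.1467
  γ=atan2(-0.2677,0.2273)=-0.8668;  ψ=arccos(-0.4176)=2.0016;  θ1=γ+ψ≈1.1348
rotate P by −φ2: (0.0330, 0.1048, -0.2677)
  A=0.0870, B=-0.2677, C=(l²−L²−A²−y'²−z²)/(2L)=-0.0344
  θ2 = atan2(B,A) + arccos(C/0.2815) = 0.4365
arm 3 (φ=240.0°): x'=0.0743, y'=-0.0810
  e−x'=0.0457;  (l²−L²−(e−x')²−y'²−z²)/2L = -0.0014
  θ3 = atan2(B,A) + arccos(C/0.2716) = 0.1744

θ₁ = 1.1348, θ₂ = 0.4365, θ₃ = 0.1744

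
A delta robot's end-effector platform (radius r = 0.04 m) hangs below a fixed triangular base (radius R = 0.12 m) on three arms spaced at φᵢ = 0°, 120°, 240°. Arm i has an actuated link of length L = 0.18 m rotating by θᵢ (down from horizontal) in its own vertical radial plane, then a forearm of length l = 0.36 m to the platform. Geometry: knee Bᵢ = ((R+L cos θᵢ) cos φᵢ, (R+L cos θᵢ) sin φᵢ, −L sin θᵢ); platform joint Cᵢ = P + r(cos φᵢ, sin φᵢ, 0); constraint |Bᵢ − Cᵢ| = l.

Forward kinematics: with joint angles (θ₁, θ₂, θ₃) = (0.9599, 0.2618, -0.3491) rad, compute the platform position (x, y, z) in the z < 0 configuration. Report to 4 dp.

S1 = (0.1832·cos0.0°, 0.1832·sin0.0°, -0.1474) = (0.1832, 0.0000, -0.1474)
φ2=120.0°: virtual centre (-0.1269, 0.2199, -0.0466), radius l
φ3=240.0°: virtual centre (-0.1246, -0.2158, 0.0616), radius l
|S₂|²−|S₁|² = 0.0113;  |S₃|²−|S₁|² = 0.0105
[-0.6204 0.4397 0.2017]·P = 0.0113;  [-0.6156 -0.4315 0.4180]·P = 0.0105
det = 0.5384;  x = -0.0177+0.5031z,  y = 0.0008+0.2510z
sphere 1 gives Az²+Bz+C=0 with A=1.3161, B=0.0931, C=-0.0675;  B²−4AC=0.3640;  roots -0.2646, 0.1938;  negative root z = -0.2646
x = -0.1508, y = -0.0656

(-0.1508, -0.0656, -0.2646)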